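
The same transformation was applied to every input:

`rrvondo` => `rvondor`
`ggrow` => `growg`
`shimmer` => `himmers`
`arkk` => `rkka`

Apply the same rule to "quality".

The pattern: move the first character to the end.
For "quality" the result is "ualityq".

ualityq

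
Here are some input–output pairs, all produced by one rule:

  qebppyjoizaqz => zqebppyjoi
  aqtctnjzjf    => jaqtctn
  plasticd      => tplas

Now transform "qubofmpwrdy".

Looking at the pairs, the operation is to delete the last 3 characters, then move the last character to the front.
Applying both steps to "qubofmpwrdy": "qubofmpw", then "wqubofmp".

wqubofmp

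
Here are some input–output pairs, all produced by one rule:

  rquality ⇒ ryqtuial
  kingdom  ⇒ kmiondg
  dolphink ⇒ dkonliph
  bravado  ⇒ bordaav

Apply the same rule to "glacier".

The pattern: take characters alternately from the front and the back (1st, last, 2nd, 2nd-last, ...).
"glacier" → "grleaic".

grleaic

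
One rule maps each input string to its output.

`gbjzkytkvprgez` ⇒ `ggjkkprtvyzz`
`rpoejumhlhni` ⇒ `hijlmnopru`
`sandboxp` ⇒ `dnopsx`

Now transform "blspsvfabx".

bflpssvx

In each case the input is transformed by: sort the characters into alphabetical order, then delete the first 2 characters.
Working it through for "blspsvfabx": intermediate "abbflpssvx", final "bflpssvx".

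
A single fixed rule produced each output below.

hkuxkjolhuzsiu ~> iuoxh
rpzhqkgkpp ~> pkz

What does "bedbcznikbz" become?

bnbb

The pattern: reverse the string, then keep one character in every 3, starting at position 2 (positions 2nd, 5th, 8th, ...).
On "bedbcznikbz": the first step gives "zbkinzcbdeb", and the second then gives "bnbb".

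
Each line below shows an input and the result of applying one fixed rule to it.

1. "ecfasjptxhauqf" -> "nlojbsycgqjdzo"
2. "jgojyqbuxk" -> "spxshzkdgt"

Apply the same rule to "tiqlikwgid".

Rule — shift every letter 9 places forward in the alphabet (wrapping around).
So "tiqlikwgid" becomes "crzurtfprm".

crzurtfprm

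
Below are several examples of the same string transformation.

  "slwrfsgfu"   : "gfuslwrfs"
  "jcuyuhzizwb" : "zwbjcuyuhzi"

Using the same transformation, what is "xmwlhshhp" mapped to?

In each case the input is transformed by: move the last 3 characters to the front (rotate right by 3).
On "xmwlhshhp" that produces "hhpxmwlhs".

hhpxmwlhs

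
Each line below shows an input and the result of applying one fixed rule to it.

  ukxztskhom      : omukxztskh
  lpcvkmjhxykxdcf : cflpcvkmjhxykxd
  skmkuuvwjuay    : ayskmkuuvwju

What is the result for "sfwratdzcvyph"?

In each case the input is transformed by: move the last 2 characters to the front (rotate right by 2).
So "sfwratdzcvyph" becomes "phsfwratdzcvy".

phsfwratdzcvy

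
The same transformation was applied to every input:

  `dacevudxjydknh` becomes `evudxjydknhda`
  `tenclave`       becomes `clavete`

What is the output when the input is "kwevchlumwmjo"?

Each output is the input with this applied: move the first 2 characters to the end (rotate left by 2), then delete the first character.
Working it through for "kwevchlumwmjo": intermediate "evchlumwmjokw", final "vchlumwmjokw".

vchlumwmjokw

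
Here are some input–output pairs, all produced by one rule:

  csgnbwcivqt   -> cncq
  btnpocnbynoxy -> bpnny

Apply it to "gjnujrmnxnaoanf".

Rule — keep one character in every 3, starting at position 1 (positions 1st, 4th, 7th, ...).
Doing the same to "gjnujrmnxnaoanf": "gumna".

gumna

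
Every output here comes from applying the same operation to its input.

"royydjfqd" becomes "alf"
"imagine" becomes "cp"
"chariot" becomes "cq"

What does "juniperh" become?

The transformation: keep one character in every 3, starting at position 3 (positions 3rd, 6th, 9th, ...), then shift every letter 2 places forward in the alphabet (wrapping around).
"juniperh" → "ne" → "pg".

pg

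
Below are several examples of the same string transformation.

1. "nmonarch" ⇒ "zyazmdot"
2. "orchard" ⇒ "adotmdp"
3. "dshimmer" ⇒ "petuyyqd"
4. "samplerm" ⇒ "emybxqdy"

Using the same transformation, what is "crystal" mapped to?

odkefmx

The rule is to shift every letter 12 places forward in the alphabet (wrapping around).
Doing the same to "crystal": "odkefmx".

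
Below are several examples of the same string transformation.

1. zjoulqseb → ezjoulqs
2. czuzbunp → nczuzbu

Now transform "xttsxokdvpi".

pxttsxokdv

In each case the input is transformed by: delete the last character, then move the last character to the front.
Starting from "xttsxokdvpi": after the first operation, "xttsxokdvp"; after the second, "pxttsxokdv".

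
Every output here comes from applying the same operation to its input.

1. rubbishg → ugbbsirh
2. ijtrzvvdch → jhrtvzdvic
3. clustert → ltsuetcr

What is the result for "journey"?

The pattern: swap the first and last characters, then swap each adjacent pair of characters (1↔2, 3↔4, ...).
Doing the same to "journey": "oyruenj".
(Check on "clustert": → "tlusterc" → "ltsuetcr" ✓)

oyruenj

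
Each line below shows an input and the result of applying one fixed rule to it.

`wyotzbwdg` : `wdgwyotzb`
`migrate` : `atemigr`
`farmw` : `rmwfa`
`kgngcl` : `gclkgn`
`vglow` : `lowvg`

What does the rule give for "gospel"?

pelgos

The rule is to move the last 3 characters to the front (rotate right by 3).
Applying that to "gospel" gives "pelgos".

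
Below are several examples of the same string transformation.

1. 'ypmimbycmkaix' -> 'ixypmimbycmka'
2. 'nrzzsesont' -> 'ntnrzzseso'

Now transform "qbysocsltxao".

The pattern: move the last 2 characters to the front (rotate right by 2).
"qbysocsltxao" → "aoqbysocsltx".

aoqbysocsltx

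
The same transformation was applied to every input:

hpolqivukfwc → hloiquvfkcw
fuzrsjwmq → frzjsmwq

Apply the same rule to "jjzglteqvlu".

The rule is to swap each adjacent pair of characters (1↔2, 3↔4, ...), then delete the first character.
For "jjzglteqvlu", step one produces "jjgztlqelvu"; step two turns that into "jgztlqelvu".

jgztlqelvu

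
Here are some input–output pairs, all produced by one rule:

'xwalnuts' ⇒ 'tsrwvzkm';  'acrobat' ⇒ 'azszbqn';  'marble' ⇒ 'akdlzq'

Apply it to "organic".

Rule — move the last 3 characters to the front (rotate right by 3), then shift every letter 1 place backward in the alphabet (wrapping around).
"organic" → "nicorga" → "mhbnqfz".

mhbnqfz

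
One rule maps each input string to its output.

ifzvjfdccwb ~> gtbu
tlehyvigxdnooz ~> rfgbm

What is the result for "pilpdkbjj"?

nnz

Rule — keep one character in every 3, starting at position 1 (positions 1st, 4th, 7th, ...), then shift every letter 2 places backward in the alphabet (wrapping around).
Applying both steps to "pilpdkbjj": "ppb", then "nnz".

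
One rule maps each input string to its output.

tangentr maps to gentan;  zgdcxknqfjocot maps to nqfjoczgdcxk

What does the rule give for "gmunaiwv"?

naigmu

Rule — delete the last 2 characters, then swap the front and back halves of the string.
Starting from "gmunaiwv": after the first operation, "gmunai"; after the second, "naigmu".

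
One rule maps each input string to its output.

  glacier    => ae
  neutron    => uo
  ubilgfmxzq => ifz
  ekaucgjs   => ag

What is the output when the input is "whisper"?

What's happening: keep one character in every 3, starting at position 3 (positions 3rd, 6th, 9th, ...).
For "whisper" the result is "ie".

ie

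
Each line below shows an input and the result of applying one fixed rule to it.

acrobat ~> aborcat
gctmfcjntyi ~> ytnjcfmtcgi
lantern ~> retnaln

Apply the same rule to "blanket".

The pattern: move the last character to the front, then reverse the string.
Applying both steps to "blanket": "tblanke", then "eknalbt".

eknalbt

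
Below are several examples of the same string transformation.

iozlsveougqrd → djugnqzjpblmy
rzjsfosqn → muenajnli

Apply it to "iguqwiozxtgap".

The transformation: shift every letter 5 places backward in the alphabet (wrapping around).
For "iguqwiozxtgap" the result is "dbplrdjusobvk".

dbplrdjusobvk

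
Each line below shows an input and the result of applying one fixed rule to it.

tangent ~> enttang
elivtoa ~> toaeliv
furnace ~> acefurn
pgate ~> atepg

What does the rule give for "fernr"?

rnrfe

The rule is to move the last 3 characters to the front (rotate right by 3).
Doing the same to "fernr": "rnrfe".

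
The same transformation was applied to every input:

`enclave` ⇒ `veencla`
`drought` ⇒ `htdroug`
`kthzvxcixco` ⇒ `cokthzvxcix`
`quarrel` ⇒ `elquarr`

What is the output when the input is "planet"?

etplan

The pattern: move the last 2 characters to the front (rotate right by 2).
So "planet" becomes "etplan".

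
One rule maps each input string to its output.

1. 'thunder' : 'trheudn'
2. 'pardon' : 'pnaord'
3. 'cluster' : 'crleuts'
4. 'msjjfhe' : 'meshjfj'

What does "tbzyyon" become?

tnbozyy

The pattern: take characters alternately from the front and the back (1st, last, 2nd, 2nd-last, ...).
So "tbzyyon" becomes "tnbozyy".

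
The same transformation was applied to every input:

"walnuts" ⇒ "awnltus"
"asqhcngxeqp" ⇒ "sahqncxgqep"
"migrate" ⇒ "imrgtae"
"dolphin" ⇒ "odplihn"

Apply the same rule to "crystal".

rcsyatl

In each case the input is transformed by: swap each adjacent pair of characters (1↔2, 3↔4, ...).
Doing the same to "crystal": "rcsyatl".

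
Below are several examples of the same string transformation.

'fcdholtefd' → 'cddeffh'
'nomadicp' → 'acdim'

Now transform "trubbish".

The pattern: sort the characters into alphabetical order, then delete the last 3 characters.
On "trubbish": the first step gives "bbhirstu", and the second then gives "bbhir".

bbhir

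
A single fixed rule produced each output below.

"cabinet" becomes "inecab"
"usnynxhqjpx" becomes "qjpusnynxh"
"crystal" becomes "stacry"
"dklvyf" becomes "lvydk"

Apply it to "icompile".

pilicom

Looking at the pairs, the operation is to delete the last character, then move the last 3 characters to the front (rotate right by 3).
Applying both steps to "icompile": "icompil", then "pilicom".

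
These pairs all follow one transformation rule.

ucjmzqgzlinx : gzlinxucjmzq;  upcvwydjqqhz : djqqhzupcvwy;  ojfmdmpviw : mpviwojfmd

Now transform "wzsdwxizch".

Looking at the pairs, the operation is to swap the front and back halves of the string.
On "wzsdwxizch" that produces "xizchwzsdw".

xizchwzsdw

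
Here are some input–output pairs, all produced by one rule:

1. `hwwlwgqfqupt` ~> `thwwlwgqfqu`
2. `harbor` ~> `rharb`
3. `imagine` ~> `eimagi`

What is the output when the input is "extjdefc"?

Rule — move the last 2 characters to the front (rotate right by 2), then delete the first character.
Applying both steps to "extjdefc": "fcextjde", then "cextjde".

cextjde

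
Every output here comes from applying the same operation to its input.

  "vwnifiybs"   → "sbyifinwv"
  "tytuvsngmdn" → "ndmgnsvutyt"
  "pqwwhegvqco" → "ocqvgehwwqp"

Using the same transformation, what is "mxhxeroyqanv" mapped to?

vnaqyorexhxm

Looking at the pairs, the operation is to reverse the string.
So "mxhxeroyqanv" becomes "vnaqyorexhxm".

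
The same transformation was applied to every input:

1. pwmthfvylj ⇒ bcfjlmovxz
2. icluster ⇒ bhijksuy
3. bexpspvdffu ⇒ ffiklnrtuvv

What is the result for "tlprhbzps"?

What's happening: shift every letter 10 places backward in the alphabet (wrapping around), then sort the characters into alphabetical order.
Applying both steps to "tlprhbzps": "jbfhxrpfi", then "bffhijprx".
(Check on "bexpspvdffu": → "runfifltvvk" → "ffiklnrtuvv" ✓)

bffhijprx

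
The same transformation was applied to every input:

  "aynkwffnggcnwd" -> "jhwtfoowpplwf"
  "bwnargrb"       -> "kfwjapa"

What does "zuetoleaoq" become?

idncxunjx

Rule — shift every letter 9 places forward in the alphabet (wrapping around), then delete the last character.
Starting from "zuetoleaoq": after the first operation, "idncxunjxz"; after the second, "idncxunjx".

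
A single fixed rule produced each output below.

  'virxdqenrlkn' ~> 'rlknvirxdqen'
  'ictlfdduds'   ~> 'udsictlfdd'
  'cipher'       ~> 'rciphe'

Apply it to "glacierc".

The transformation: swap the front and back halves of the string, then move the first 2 characters to the end (rotate left by 2).
"glacierc" → "rcglacie".
(Check on "cipher": → "hercip" → "rciphe" ✓)

rcglacie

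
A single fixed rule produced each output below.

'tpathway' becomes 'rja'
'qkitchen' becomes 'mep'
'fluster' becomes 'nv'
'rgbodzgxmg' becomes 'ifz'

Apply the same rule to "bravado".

tc

The rule is to keep one character in every 3, starting at position 2 (positions 2nd, 5th, 8th, ...), then shift every letter 2 places forward in the alphabet (wrapping around).
"bravado" → "ra" → "tc".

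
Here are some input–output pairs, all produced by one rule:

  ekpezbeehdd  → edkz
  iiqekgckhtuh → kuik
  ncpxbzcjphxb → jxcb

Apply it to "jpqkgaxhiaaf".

hapg

The transformation: keep one character in every 3, starting at position 2 (positions 2nd, 5th, 8th, ...), then swap the front and back halves of the string.
On "jpqkgaxhiaaf": the first step gives "pgha", and the second then gives "hapg".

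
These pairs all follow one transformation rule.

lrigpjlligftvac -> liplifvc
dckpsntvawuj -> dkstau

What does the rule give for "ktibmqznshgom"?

kimzsgm

In each case the input is transformed by: keep every other character starting from the first (positions 1st, 3rd, 5th, ...).
Doing the same to "ktibmqznshgom": "kimzsgm".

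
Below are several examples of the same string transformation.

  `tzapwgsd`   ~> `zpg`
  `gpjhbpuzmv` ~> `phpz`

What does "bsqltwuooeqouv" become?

slwoeo

Rule — delete the last character, then keep every other character starting from the second (positions 2nd, 4th, 6th, ...).
Applying both steps to "bsqltwuooeqouv": "bsqltwuooeqou", then "slwoeo".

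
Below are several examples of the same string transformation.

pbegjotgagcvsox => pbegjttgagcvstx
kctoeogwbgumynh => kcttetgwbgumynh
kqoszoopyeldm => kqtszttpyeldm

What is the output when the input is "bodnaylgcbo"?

In each case the input is transformed by: replace every "o" with "t".
Doing the same to "bodnaylgcbo": "btdnaylgcbt".

btdnaylgcbt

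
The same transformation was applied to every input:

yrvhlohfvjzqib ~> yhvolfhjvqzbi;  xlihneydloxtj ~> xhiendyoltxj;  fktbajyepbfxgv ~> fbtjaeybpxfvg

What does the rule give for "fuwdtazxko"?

fdwatxzok

The rule is to swap each adjacent pair of characters (1↔2, 3↔4, ...), then delete the first character.
"fuwdtazxko" → "ufdwatxzok" → "fdwatxzok".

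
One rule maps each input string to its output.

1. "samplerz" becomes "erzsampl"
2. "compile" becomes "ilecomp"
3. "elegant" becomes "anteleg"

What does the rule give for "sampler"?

Rule — move the last 3 characters to the front (rotate right by 3).
On "sampler" that produces "lersamp".

lersamp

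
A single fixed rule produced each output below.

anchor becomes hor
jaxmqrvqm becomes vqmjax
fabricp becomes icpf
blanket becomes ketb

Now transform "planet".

net

The pattern: move the last 3 characters to the front (rotate right by 3), then delete the last 3 characters.
Working it through for "planet": intermediate "netpla", final "net".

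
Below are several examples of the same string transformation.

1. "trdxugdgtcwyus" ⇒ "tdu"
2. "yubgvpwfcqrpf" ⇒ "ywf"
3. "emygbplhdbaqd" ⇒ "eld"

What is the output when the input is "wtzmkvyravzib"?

The transformation: keep every other character starting from the first (positions 1st, 3rd, 5th, ...), then keep one character in every 3, starting at position 1 (positions 1st, 4th, 7th, ...).
On "wtzmkvyravzib": the first step gives "wzkyazb", and the second then gives "wyb".

wyb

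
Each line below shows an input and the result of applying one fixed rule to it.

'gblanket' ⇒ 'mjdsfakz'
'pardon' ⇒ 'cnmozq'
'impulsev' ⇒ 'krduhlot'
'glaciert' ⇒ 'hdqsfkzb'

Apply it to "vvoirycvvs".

The rule is to shift every letter 1 place backward in the alphabet (wrapping around), then swap the front and back halves of the string.
Starting from "vvoirycvvs": after the first operation, "uunhqxbuur"; after the second, "xbuuruunhq".

xbuuruunhq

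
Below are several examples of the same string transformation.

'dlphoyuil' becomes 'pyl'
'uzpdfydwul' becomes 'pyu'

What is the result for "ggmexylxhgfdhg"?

myhd

Rule — keep one character in every 3, starting at position 3 (positions 3rd, 6th, 9th, ...).
For "ggmexylxhgfdhg" the result is "myhd".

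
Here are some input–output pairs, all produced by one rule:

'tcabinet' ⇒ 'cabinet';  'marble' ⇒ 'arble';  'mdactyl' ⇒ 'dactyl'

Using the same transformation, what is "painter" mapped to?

The transformation: delete the first character.
Applying that to "painter" gives "ainter".

ainter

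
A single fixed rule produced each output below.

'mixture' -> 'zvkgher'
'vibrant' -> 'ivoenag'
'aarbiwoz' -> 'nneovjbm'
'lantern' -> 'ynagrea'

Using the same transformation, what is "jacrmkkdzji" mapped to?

wnpezxxqmwv

Looking at the pairs, the operation is to shift every letter 13 places forward in the alphabet (wrapping around) — i.e. ROT13.
For "jacrmkkdzji" the result is "wnpezxxqmwv".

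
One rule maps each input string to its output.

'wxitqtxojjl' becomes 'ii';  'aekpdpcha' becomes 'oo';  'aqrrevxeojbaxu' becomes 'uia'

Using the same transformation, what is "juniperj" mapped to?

What's happening: shift every letter 1 place backward in the alphabet (wrapping around), then keep only the vowels.
Starting from "juniperj": after the first operation, "itmhodqi"; after the second, "ioi".

ioi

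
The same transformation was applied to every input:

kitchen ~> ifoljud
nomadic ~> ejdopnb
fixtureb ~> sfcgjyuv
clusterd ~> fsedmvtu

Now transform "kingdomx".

pnyljohe

In each case the input is transformed by: move the last 3 characters to the front (rotate right by 3), then shift every letter 1 place forward in the alphabet (wrapping around).
Working it through for "kingdomx": intermediate "omxkingd", final "pnyljohe".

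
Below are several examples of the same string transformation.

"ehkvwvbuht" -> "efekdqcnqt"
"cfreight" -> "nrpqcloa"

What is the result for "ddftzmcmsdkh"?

civlvbmtqmmo

Rule — shift every letter 9 places forward in the alphabet (wrapping around), then move the first 3 characters to the end (rotate left by 3).
Working it through for "ddftzmcmsdkh": intermediate "mmocivlvbmtq", final "civlvbmtqmmo".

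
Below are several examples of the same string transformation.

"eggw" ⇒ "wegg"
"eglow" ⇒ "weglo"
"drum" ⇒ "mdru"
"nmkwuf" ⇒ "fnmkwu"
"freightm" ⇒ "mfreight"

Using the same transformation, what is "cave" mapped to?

What's happening: move the last character to the front.
"cave" → "ecav".

ecav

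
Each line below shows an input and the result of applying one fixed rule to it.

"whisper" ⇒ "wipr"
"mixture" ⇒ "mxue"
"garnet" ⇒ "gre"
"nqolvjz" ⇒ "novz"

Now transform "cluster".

cutr

The transformation: keep every other character starting from the first (positions 1st, 3rd, 5th, ...).
For "cluster" the result is "cutr".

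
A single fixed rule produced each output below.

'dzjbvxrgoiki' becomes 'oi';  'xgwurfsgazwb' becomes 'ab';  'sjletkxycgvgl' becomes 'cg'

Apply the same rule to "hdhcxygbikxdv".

id

What's happening: keep one character in every 3, starting at position 3 (positions 3rd, 6th, 9th, ...), then delete the first 2 characters.
Working it through for "hdhcxygbikxdv": intermediate "hyid", final "id".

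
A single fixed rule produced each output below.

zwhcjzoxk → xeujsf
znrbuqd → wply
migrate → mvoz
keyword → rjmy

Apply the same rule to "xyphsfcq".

The pattern: delete the first 3 characters, then shift every letter 5 places backward in the alphabet (wrapping around).
On "xyphsfcq": the first step gives "hsfcq", and the second then gives "cnaxl".

cnaxl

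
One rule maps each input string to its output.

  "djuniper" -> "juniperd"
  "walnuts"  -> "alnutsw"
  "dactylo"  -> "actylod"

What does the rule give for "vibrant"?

What's happening: move the first character to the end.
Applying that to "vibrant" gives "ibrantv".

ibrantv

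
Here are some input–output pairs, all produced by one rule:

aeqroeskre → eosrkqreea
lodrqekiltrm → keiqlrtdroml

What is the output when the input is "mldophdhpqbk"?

dhhppoqdblkm

Each output is the input with this applied: swap the front and back halves of the string, then take characters alternately from the front and the back (1st, last, 2nd, 2nd-last, ...).
Applying both steps to "mldophdhpqbk": "dhpqbkmldoph", then "dhhppoqdblkm".
(Check on "lodrqekiltrm": → "kiltrmlodrqe" → "keiqlrtdroml" ✓)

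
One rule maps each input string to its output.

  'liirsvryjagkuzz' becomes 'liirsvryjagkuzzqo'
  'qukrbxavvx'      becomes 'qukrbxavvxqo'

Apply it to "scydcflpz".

scydcflpzqo

In each case the input is transformed by: append "qo".
On "scydcflpz" that produces "scydcflpzqo".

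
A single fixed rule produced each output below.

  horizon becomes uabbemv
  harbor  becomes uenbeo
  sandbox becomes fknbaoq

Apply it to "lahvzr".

Each output is the input with this applied: shift every letter 13 places forward in the alphabet (wrapping around) — i.e. ROT13, then take characters alternately from the front and the back (1st, last, 2nd, 2nd-last, ...).
Starting from "lahvzr": after the first operation, "ynuime"; after the second, "yenmui".
(Check on "sandbox": → "fnaqobk" → "fknbaoq" ✓)

yenmui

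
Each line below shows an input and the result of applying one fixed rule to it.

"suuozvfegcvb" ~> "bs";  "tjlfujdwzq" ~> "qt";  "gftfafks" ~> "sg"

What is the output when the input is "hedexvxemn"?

nh

Looking at the pairs, the operation is to move the last character to the front, then keep only the first 2 characters.
For "hedexvxemn", step one produces "nhedexvxem"; step two turns that into "nh".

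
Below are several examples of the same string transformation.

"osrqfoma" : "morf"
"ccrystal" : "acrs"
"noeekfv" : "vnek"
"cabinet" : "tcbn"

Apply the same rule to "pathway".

What's happening: keep every other character starting from the first (positions 1st, 3rd, 5th, ...), then move the last character to the front.
"pathway" → "yptw".

yptw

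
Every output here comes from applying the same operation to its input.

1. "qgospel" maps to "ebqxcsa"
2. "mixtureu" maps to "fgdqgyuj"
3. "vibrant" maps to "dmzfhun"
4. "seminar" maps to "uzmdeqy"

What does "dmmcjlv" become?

ovxhpyy

The pattern: shift every letter 12 places forward in the alphabet (wrapping around), then move the first 3 characters to the end (rotate left by 3).
Applying both steps to "dmmcjlv": "pyyovxh", then "ovxhpyy".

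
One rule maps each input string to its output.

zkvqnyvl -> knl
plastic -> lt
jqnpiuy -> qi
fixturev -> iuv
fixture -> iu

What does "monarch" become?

In each case the input is transformed by: keep one character in every 3, starting at position 2 (positions 2nd, 5th, 8th, ...).
So "monarch" becomes "or".

or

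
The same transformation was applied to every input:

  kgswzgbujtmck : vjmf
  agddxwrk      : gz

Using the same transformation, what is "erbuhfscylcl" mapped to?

eibo

What's happening: shift every letter 3 places forward in the alphabet (wrapping around), then keep one character in every 3, starting at position 3 (positions 3rd, 6th, 9th, ...).
On "erbuhfscylcl": the first step gives "huexkivfbofo", and the second then gives "eibo".
(Check on "agddxwrk": → "djggazun" → "gz" ✓)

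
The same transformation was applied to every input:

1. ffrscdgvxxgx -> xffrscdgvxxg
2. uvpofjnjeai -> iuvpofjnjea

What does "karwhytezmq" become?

qkarwhytezm

Rule — move the last character to the front.
For "karwhytezmq" the result is "qkarwhytezm".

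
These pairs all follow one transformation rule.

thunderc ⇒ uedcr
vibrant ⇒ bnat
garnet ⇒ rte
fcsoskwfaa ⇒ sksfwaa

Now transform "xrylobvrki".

The transformation: swap each adjacent pair of characters (1↔2, 3↔4, ...), then delete the first 3 characters.
For "xrylobvrki", step one produces "rxlyborvik"; step two turns that into "yborvik".

yborvik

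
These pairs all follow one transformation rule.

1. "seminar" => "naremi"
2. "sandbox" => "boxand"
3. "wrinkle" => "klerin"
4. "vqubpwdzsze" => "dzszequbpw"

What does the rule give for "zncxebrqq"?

brqqncxe

What's happening: delete the first character, then swap the front and back halves of the string.
Working it through for "zncxebrqq": intermediate "ncxebrqq", final "brqqncxe".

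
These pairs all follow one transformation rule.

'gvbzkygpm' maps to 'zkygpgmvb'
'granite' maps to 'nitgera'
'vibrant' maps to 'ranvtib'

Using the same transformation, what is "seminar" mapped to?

Looking at the pairs, the operation is to swap the first and last characters, then move the first 3 characters to the end (rotate left by 3).
Applying that to "seminar" gives "inasrem".

inasrem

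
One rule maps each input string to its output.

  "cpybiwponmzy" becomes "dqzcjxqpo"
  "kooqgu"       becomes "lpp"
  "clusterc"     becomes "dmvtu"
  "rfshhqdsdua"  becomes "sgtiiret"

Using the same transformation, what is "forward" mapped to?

gpsx

Looking at the pairs, the operation is to shift every letter 1 place forward in the alphabet (wrapping around), then delete the last 3 characters.
Working it through for "forward": intermediate "gpsxbse", final "gpsx".
(Check on "cpybiwponmzy": → "dqzcjxqponaz" → "dqzcjxqpo" ✓)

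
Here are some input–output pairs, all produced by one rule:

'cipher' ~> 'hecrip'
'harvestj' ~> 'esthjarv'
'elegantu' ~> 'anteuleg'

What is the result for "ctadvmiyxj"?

The rule is to swap the first and last characters, then swap the front and back halves of the string.
Applying that to "ctadvmiyxj" gives "miyxcjtadv".

miyxcjtadv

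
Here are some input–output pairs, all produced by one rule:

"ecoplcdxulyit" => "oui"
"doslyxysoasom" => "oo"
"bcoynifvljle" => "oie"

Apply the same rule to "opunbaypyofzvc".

The rule is to keep one character in every 3, starting at position 3 (positions 3rd, 6th, 9th, ...), then keep only the vowels.
Applying both steps to "opunbaypyofzvc": "uayz", then "ua".
(Check on "bcoynifvljle": → "oile" → "oie" ✓)

ua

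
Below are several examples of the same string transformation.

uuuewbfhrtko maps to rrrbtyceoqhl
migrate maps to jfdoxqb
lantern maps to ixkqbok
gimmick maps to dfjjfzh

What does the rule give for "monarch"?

The transformation: shift every letter 3 places backward in the alphabet (wrapping around).
Applying that to "monarch" gives "jlkxoze".

jlkxoze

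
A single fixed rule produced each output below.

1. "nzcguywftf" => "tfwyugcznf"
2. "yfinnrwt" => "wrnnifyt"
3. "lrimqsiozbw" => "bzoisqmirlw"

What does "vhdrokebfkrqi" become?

qrkfbekordhvi

Each output is the input with this applied: move the last character to the front, then reverse the string.
On "vhdrokebfkrqi": the first step gives "ivhdrokebfkrq", and the second then gives "qrkfbekordhvi".
(Check on "lrimqsiozbw": → "wlrimqsiozb" → "bzoisqmirlw" ✓)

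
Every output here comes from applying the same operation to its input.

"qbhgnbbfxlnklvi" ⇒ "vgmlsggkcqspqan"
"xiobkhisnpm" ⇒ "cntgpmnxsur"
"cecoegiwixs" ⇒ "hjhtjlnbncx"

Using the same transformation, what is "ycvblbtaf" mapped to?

The pattern: shift every letter 5 places forward in the alphabet (wrapping around).
Doing the same to "ycvblbtaf": "dhagqgyfk".

dhagqgyfk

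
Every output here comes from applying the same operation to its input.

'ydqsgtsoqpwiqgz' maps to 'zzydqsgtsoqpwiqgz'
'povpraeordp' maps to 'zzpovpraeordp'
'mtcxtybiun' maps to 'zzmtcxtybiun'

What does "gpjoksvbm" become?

In each case the input is transformed by: prepend "zz".
"gpjoksvbm" → "zzgpjoksvbm".

zzgpjoksvbm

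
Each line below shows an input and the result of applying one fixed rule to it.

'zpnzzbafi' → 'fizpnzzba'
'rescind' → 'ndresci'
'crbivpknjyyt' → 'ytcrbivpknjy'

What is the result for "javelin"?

injavel

The rule is to move the last 2 characters to the front (rotate right by 2).
For "javelin" the result is "injavel".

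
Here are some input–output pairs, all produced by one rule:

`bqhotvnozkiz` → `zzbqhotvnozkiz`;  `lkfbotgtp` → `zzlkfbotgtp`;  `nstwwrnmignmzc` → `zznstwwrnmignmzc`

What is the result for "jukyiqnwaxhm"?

zzjukyiqnwaxhm

The rule is to prepend "zz".
Applying that to "jukyiqnwaxhm" gives "zzjukyiqnwaxhm".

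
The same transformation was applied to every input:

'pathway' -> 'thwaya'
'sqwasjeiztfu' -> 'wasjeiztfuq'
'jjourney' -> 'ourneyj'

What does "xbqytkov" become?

Rule — delete the first character, then move the first character to the end.
On "xbqytkov": the first step gives "bqytkov", and the second then gives "qytkovb".

qytkovb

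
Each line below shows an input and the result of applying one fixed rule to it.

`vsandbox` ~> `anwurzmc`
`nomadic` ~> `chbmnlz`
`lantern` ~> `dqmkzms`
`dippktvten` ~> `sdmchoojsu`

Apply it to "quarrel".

qdkptzq

What's happening: shift every letter 1 place backward in the alphabet (wrapping around), then move the last 3 characters to the front (rotate right by 3).
On "quarrel": the first step gives "ptzqqdk", and the second then gives "qdkptzq".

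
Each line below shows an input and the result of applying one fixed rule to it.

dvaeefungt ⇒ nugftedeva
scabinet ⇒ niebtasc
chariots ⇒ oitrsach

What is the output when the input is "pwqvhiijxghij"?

hgixjjpiwiqhv

The rule is to move the last 3 characters to the front (rotate right by 3), then take characters alternately from the front and the back (1st, last, 2nd, 2nd-last, ...).
Applying both steps to "pwqvhiijxghij": "hijpwqvhiijxg", then "hgixjjpiwiqhv".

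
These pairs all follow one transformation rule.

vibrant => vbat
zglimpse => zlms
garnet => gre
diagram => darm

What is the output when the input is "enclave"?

ecae

In each case the input is transformed by: keep every other character starting from the first (positions 1st, 3rd, 5th, ...).
For "enclave" the result is "ecae".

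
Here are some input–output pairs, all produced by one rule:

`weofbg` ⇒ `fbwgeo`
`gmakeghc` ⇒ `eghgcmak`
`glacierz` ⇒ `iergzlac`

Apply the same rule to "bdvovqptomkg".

The transformation: swap the first and last characters, then swap the front and back halves of the string.
For "bdvovqptomkg", step one produces "gdvovqptomkb"; step two turns that into "ptomkbgdvovq".

ptomkbgdvovq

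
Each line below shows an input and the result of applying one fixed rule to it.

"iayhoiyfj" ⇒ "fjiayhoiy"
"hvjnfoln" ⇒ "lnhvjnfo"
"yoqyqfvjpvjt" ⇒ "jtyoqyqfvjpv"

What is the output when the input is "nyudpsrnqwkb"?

What's happening: move the last 2 characters to the front (rotate right by 2).
Doing the same to "nyudpsrnqwkb": "kbnyudpsrnqw".

kbnyudpsrnqw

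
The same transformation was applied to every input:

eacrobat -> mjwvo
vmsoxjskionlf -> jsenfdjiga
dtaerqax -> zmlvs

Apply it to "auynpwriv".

ikrmdq

Each output is the input with this applied: delete the first 3 characters, then shift every letter 5 places backward in the alphabet (wrapping around).
Doing the same to "auynpwriv": "ikrmdq".
(Check on "eacrobat": → "robat" → "mjwvo" ✓)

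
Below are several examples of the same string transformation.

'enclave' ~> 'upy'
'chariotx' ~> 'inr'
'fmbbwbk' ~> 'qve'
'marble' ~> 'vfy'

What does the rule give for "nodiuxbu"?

rvo

Each output is the input with this applied: shift every letter 6 places backward in the alphabet (wrapping around), then keep only the last 3 characters.
"nodiuxbu" → "hixcorvo" → "rvo".
(Check on "enclave": → "yhwfupy" → "upy" ✓)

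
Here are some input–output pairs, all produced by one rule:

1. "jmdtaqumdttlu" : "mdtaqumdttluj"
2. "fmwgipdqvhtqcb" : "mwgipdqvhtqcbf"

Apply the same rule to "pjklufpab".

In each case the input is transformed by: move the first character to the end.
For "pjklufpab" the result is "jklufpabp".

jklufpabp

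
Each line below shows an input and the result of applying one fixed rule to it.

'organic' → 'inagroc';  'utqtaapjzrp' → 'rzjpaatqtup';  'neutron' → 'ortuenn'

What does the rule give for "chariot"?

What's happening: reverse the string, then move the first character to the end.
On "chariot": the first step gives "toirahc", and the second then gives "oirahct".
(Check on "neutron": → "nortuen" → "ortuenn" ✓)

oirahct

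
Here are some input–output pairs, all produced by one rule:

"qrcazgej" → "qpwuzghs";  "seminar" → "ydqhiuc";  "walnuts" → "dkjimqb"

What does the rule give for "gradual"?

The rule is to move the first 3 characters to the end (rotate left by 3), then shift every letter 10 places backward in the alphabet (wrapping around).
Starting from "gradual": after the first operation, "dualgra"; after the second, "tkqbwhq".

tkqbwhq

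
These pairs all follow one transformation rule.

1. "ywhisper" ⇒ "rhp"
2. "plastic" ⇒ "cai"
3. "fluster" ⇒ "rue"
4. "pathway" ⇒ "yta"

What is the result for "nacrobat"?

tcb

What's happening: move the last character to the front, then keep one character in every 3, starting at position 1 (positions 1st, 4th, 7th, ...).
For "nacrobat", step one produces "tnacroba"; step two turns that into "tcb".
(Check on "fluster": → "rfluste" → "rue" ✓)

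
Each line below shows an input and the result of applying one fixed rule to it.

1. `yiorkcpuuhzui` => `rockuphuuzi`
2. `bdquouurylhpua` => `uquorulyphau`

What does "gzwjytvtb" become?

jwtytvb

What's happening: swap each adjacent pair of characters (1↔2, 3↔4, ...), then delete the first 2 characters.
Applying both steps to "gzwjytvtb": "zgjwtytvb", then "jwtytvb".
(Check on "bdquouurylhpua": → "dbuquorulyphau" → "uquorulyphau" ✓)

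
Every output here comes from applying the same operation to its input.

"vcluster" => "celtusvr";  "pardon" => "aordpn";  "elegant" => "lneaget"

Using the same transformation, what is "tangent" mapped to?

annegtt

The rule is to take characters alternately from the front and the back (1st, last, 2nd, 2nd-last, ...), then move the first 2 characters to the end (rotate left by 2).
On "tangent": the first step gives "ttanneg", and the second then gives "annegtt".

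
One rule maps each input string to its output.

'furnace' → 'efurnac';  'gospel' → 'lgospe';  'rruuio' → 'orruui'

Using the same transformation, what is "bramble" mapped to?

The pattern: move the last character to the front.
For "bramble" the result is "ebrambl".

ebrambl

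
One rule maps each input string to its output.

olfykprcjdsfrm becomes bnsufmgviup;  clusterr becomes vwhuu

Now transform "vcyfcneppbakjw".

Looking at the pairs, the operation is to shift every letter 3 places forward in the alphabet (wrapping around), then delete the first 3 characters.
For "vcyfcneppbakjw" the result is "ifqhssednmz".
(Check on "olfykprcjdsfrm": → "roibnsufmgviup" → "bnsufmgviup" ✓)

ifqhssednmz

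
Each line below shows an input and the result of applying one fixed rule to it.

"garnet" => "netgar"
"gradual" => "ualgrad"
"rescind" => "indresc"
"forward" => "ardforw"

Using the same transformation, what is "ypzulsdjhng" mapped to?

hngypzulsdj

What's happening: move the last 3 characters to the front (rotate right by 3).
Doing the same to "ypzulsdjhng": "hngypzulsdj".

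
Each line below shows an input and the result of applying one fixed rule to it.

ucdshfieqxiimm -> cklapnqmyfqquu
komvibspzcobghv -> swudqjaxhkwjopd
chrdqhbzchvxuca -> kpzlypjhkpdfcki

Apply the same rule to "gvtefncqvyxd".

odbmnvkydgfl

Each output is the input with this applied: shift every letter 8 places forward in the alphabet (wrapping around).
So "gvtefncqvyxd" becomes "odbmnvkydgfl".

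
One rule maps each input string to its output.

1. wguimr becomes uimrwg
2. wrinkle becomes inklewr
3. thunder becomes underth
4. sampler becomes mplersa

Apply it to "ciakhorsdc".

akhorsdcci

The pattern: move the first 2 characters to the end (rotate left by 2).
Doing the same to "ciakhorsdc": "akhorsdcci".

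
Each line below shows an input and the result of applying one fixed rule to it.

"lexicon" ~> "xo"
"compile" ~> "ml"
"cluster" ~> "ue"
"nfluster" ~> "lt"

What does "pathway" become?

ta

Each output is the input with this applied: keep one character in every 3, starting at position 3 (positions 3rd, 6th, 9th, ...).
On "pathway" that produces "ta".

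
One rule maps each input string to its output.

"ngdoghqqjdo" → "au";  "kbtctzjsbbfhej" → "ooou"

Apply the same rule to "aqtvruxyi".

ie

The pattern: shift every letter 13 places forward in the alphabet (wrapping around) — i.e. ROT13, then keep only the vowels.
Applying both steps to "aqtvruxyi": "ndgiehklv", then "ie".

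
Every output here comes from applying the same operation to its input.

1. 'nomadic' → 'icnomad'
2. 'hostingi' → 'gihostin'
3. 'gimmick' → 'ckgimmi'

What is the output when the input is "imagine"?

neimagi

What's happening: move the last 2 characters to the front (rotate right by 2).
For "imagine" the result is "neimagi".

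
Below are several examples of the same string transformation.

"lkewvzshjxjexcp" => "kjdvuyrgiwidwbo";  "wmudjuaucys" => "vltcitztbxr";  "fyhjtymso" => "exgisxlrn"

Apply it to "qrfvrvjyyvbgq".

pqeuquixxuafp

What's happening: shift every letter 1 place backward in the alphabet (wrapping around).
"qrfvrvjyyvbgq" → "pqeuquixxuafp".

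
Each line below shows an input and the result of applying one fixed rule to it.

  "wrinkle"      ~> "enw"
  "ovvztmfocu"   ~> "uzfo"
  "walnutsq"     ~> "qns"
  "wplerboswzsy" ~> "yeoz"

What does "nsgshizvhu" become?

uszn

Looking at the pairs, the operation is to swap the first and last characters, then keep one character in every 3, starting at position 1 (positions 1st, 4th, 7th, ...).
For "nsgshizvhu" the result is "uszn".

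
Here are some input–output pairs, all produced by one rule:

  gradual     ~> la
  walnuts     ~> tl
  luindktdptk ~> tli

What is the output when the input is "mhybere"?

me

Looking at the pairs, the operation is to sort the characters into reverse alphabetical order, then keep one character in every 3, starting at position 3 (positions 3rd, 6th, 9th, ...).
Working it through for "mhybere": intermediate "yrmheeb", final "me".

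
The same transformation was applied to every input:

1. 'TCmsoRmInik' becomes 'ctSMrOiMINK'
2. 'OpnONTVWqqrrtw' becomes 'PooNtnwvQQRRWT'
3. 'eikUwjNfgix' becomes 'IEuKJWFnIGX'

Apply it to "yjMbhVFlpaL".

Looking at the pairs, the operation is to swap each adjacent pair of characters (1↔2, 3↔4, ...), then flip the case of every letter.
Starting from "yjMbhVFlpaL": after the first operation, "jybMVhlFapL"; after the second, "JYBmvHLfAPl".

JYBmvHLfAPl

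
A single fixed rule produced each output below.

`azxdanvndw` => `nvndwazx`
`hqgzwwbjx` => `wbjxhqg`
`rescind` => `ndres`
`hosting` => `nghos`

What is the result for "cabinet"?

etcab

In each case the input is transformed by: move the first 3 characters to the end (rotate left by 3), then delete the first 2 characters.
On "cabinet" that produces "etcab".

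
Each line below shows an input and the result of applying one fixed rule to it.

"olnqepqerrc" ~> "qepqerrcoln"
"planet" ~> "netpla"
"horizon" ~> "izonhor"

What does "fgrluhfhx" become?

Looking at the pairs, the operation is to move the first 3 characters to the end (rotate left by 3).
On "fgrluhfhx" that produces "luhfhxfgr".

luhfhxfgr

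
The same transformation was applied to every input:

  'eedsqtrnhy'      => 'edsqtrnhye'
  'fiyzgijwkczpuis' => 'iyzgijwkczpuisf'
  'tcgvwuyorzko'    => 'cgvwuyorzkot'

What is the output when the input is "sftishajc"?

ftishajcs

The rule is to move the first character to the end.
So "sftishajc" becomes "ftishajcs".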